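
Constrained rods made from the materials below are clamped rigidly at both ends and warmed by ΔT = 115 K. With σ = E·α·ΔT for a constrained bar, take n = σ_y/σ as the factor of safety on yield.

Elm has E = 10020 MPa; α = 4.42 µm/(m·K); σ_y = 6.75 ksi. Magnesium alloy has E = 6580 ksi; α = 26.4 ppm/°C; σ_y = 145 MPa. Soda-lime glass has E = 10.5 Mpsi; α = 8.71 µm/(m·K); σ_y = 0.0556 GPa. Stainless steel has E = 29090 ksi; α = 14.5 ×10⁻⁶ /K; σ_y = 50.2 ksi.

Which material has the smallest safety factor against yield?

With everything in SI (GPa, ×10⁻⁶/K, MPa):
  elm: E = 10.02, α = 4.42, σ_y = 46.54 → σ = 5.09 MPa, n = 9.14
  magnesium alloy: E = 45.37, α = 26.4, σ_y = 145.0 → σ = 138 MPa, n = 1.05
  soda-lime glass: E = 72.39, α = 8.71, σ_y = 55.60 → σ = 72.5 MPa, n = 0.767
  stainless steel: E = 200.6, α = 14.5, σ_y = 346.1 → σ = 334 MPa, n = 1.03
Soda-lime glass has the lowest safety factor, n = 0.767.

soda-lime glass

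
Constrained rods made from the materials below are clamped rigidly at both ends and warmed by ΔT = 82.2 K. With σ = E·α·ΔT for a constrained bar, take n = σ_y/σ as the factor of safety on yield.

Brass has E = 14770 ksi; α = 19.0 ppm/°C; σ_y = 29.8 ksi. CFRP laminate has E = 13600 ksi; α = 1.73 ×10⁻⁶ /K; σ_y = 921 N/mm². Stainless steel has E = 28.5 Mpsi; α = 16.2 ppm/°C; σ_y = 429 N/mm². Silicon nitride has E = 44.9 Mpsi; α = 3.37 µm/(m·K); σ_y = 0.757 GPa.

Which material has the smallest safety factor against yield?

Converting E to GPa, α to ×10⁻⁶/K, σ_y to MPa, then σ and n for each:
  brass: E = 101.8, α = 19.0, σ_y = 205.5 → σ = 159 MPa, n = 1.29
  CFRP laminate: E = 93.77, α = 1.73, σ_y = 921.0 → σ = 13.3 MPa, n = 69.1
  stainless steel: E = 196.5, α = 16.2, σ_y = 429.0 → σ = 262 MPa, n = 1.64
  silicon nitride: E = 309.6, α = 3.37, σ_y = 757.0 → σ = 85.8 MPa, n = 8.83
The minimum is brass at n = 1.29.

brass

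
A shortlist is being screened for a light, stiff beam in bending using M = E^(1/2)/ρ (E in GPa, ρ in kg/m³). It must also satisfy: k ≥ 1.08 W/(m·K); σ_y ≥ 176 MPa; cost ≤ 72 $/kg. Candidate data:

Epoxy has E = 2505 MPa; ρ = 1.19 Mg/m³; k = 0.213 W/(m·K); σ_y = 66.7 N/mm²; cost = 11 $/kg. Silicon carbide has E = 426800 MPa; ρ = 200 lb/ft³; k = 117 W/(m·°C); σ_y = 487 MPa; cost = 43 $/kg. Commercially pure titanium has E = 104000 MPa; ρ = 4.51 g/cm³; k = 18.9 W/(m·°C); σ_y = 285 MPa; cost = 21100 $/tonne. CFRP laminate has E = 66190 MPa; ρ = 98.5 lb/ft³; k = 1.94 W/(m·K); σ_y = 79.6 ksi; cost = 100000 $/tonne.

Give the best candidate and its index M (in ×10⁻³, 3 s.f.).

Screen on constraints: k ≥ 1.08 W/(m·K); σ_y ≥ 176 MPa; cost ≤ 72 $/kg. Survivors: silicon carbide, commercially pure titanium.
Putting every candidate on a common basis:
  silicon carbide: E = 426.8 GPa, ρ = 3204 kg/m³
  commercially pure titanium: E = 104.0 GPa, ρ = 4510 kg/m³
  silicon carbide: M = 6.45×10⁻³
  commercially pure titanium: M = 2.26×10⁻³
The maximum is for silicon carbide.

silicon carbide, M = 6.45×10⁻³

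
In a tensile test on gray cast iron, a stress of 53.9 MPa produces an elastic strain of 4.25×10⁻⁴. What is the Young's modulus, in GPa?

127 GPa

E = σ/ε = 53.9 MPa / 4.25×10⁻⁴ = 126800 MPa = 127 GPa.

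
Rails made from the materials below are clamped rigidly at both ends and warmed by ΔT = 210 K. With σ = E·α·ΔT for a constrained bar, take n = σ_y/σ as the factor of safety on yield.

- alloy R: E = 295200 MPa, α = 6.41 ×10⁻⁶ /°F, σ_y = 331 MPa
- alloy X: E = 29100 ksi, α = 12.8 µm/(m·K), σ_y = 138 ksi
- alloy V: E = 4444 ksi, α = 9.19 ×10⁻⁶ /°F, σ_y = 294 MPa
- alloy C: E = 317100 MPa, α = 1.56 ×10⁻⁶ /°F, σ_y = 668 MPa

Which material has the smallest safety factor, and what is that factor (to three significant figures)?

With everything in SI (GPa, ×10⁻⁶/K, MPa):
  alloy R: E = 295.2, α = 11.5, σ_y = 331.0 → σ = 715 MPa, n = 0.463
  alloy X: E = 200.6, α = 12.8, σ_y = 951.5 → σ = 539 MPa, n = 1.76
  alloy V: E = 30.64, α = 16.5, σ_y = 294.0 → σ = 106 MPa, n = 2.76
  alloy C: E = 317.1, α = 2.81, σ_y = 668.0 → σ = 187 MPa, n = 3.57
The minimum is alloy R at n = 0.463.

alloy R, n = 0.463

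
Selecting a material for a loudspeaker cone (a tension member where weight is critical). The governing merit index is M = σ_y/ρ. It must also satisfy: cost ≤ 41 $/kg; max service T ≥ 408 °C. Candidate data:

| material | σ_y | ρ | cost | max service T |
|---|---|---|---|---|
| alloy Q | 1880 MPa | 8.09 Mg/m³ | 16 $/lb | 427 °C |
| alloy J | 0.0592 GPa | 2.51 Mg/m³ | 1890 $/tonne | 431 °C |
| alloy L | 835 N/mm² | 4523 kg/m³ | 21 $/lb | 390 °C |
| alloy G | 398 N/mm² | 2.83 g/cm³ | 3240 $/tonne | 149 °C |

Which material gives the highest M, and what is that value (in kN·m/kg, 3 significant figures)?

alloy Q, M = 232 kN·m/kg

Screen on constraints: cost ≤ 41 $/kg; max service T ≥ 408 °C. Survivors: alloy Q, alloy J.
Convert each candidate to consistent units, then evaluate M:
  alloy Q: σ_y = 1880 MPa, ρ = 8090 kg/m³
  alloy J: σ_y = 59.20 MPa, ρ = 2510 kg/m³
  alloy Q: M = 232 kN·m/kg
  alloy J: M = 23.6 kN·m/kg
Highest index: alloy Q.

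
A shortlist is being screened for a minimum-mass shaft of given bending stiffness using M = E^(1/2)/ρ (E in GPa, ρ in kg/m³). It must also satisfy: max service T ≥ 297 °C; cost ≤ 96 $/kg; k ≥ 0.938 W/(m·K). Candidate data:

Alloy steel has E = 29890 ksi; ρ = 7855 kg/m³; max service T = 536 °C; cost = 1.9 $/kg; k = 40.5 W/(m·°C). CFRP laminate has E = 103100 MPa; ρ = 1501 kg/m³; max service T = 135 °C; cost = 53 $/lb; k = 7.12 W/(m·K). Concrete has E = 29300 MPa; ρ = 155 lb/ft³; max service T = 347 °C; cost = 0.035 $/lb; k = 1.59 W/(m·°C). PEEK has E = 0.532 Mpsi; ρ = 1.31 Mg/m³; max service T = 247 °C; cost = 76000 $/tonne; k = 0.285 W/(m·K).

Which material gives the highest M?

Screen on constraints: max service T ≥ 297 °C; cost ≤ 96 $/kg; k ≥ 0.938 W/(m·K). Survivors: alloy steel, concrete.
Normalizing units and computing the index:
  alloy steel: E = 206.1 GPa, ρ = 7855 kg/m³
  concrete: E = 29.30 GPa, ρ = 2483 kg/m³
  concrete: M = 2.18×10⁻³
  alloy steel: M = 1.83×10⁻³
Concrete ranks first.

concrete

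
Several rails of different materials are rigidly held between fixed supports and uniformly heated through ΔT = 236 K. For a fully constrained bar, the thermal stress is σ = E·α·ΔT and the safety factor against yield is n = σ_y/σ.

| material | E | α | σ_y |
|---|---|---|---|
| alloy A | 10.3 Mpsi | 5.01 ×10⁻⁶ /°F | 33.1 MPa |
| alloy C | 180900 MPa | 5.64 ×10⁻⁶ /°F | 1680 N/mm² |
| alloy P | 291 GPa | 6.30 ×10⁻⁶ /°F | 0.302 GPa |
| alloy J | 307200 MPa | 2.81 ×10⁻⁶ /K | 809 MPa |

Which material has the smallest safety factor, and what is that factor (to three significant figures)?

alloy A, n = 0.219

Converting E to GPa, α to ×10⁻⁶/K, σ_y to MPa, then σ and n for each:
  alloy A: E = 71.02, α = 9.02, σ_y = 33.10 → σ = 151 MPa, n = 0.219
  alloy C: E = 180.9, α = 10.2, σ_y = 1680 → σ = 433 MPa, n = 3.88
  alloy P: E = 291.0, α = 11.3, σ_y = 302.0 → σ = 779 MPa, n = 0.388
  alloy J: E = 307.2, α = 2.81, σ_y = 809.0 → σ = 204 MPa, n = 3.97
The minimum is alloy A at n = 0.219.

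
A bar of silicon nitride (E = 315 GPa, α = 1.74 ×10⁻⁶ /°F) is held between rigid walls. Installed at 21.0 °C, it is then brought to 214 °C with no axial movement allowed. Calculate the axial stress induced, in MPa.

190 MPa

α = 1.74×10⁻⁶/°F × 9/5 = 3.13×10⁻⁶/K.
ΔT = 193.0 K. Constrained thermal stress σ = E·α·ΔT = 315.0×10³ MPa × 3.13×10⁻⁶ × 193.0 = 190 MPa (compressive).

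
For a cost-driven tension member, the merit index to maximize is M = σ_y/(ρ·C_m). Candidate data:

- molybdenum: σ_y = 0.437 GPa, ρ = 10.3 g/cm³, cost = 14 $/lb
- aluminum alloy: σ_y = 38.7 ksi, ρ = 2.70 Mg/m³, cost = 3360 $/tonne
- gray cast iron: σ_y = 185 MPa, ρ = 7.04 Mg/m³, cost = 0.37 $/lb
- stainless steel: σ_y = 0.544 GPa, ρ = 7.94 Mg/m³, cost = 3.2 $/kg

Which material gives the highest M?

gray cast iron

Convert each candidate to consistent units, then evaluate M:
  molybdenum: σ_y = 437.0 MPa, ρ = 10300 kg/m³, cost = 30.86 $/kg
  aluminum alloy: σ_y = 266.8 MPa, ρ = 2700 kg/m³, cost = 3.360 $/kg
  gray cast iron: σ_y = 185.0 MPa, ρ = 7040 kg/m³, cost = 0.8157 $/kg
  stainless steel: σ_y = 544.0 MPa, ρ = 7940 kg/m³, cost = 3.200 $/kg
  gray cast iron: M = 32.2 kN·m per $
  aluminum alloy: M = 29.4 kN·m per $
  stainless steel: M = 21.4 kN·m per $
  molybdenum: M = 1.37 kN·m per $
Gray cast iron has the largest M.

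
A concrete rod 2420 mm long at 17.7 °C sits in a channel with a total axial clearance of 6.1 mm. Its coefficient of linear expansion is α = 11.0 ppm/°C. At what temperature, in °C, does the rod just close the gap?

α·L₀·ΔT = 6.1 mm ⇒ ΔT = 6.1 / (11.0×10⁻⁶ × 2420.0) = 229.2 K.
T = 17.7 + 229.2 = 246.9 °C.

247 °C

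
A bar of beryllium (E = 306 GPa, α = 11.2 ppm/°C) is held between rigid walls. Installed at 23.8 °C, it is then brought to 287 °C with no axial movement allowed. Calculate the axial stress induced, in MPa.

902 MPa

ΔT = 263.2 K. Constrained thermal stress σ = E·α·ΔT = 306.0×10³ MPa × 11.2×10⁻⁶ × 263.2 = 902 MPa (compressive).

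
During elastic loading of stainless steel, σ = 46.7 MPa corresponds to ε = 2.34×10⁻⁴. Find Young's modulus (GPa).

200 GPa

E = σ/ε = 46.7 MPa / 2.34×10⁻⁴ = 199600 MPa = 200 GPa.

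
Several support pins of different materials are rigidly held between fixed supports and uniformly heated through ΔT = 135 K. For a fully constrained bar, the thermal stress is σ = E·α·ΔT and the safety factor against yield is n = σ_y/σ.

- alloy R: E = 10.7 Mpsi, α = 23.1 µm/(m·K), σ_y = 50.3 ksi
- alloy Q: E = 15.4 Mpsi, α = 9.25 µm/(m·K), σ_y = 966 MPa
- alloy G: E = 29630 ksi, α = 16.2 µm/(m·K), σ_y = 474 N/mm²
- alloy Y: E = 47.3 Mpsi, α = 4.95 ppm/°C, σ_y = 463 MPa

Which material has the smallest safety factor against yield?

With everything in SI (GPa, ×10⁻⁶/K, MPa):
  alloy R: E = 73.77, α = 23.1, σ_y = 346.8 → σ = 230 MPa, n = 1.51
  alloy Q: E = 106.2, α = 9.25, σ_y = 966.0 → σ = 133 MPa, n = 7.29
  alloy G: E = 204.3, α = 16.2, σ_y = 474.0 → σ = 447 MPa, n = 1.06
  alloy Y: E = 326.1, α = 4.95, σ_y = 463.0 → σ = 218 MPa, n = 2.12
The minimum is alloy G at n = 1.06.

alloy G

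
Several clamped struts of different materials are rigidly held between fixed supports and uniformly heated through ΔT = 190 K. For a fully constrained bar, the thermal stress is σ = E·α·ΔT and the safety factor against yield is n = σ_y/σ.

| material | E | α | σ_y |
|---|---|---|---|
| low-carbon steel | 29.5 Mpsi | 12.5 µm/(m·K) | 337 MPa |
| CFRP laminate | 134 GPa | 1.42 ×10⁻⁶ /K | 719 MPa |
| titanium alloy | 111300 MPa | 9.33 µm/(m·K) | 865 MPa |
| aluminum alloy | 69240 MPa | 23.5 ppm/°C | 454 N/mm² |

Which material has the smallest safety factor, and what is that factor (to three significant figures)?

With everything in SI (GPa, ×10⁻⁶/K, MPa):
  low-carbon steel: E = 203.4, α = 12.5, σ_y = 337.0 → σ = 483 MPa, n = 0.698
  CFRP laminate: E = 134.0, α = 1.42, σ_y = 719.0 → σ = 36.2 MPa, n = 19.9
  titanium alloy: E = 111.3, α = 9.33, σ_y = 865.0 → σ = 197 MPa, n = 4.38
  aluminum alloy: E = 69.24, α = 23.5, σ_y = 454.0 → σ = 309 MPa, n = 1.47
Low-carbon steel has the lowest safety factor, n = 0.698.

low-carbon steel, n = 0.698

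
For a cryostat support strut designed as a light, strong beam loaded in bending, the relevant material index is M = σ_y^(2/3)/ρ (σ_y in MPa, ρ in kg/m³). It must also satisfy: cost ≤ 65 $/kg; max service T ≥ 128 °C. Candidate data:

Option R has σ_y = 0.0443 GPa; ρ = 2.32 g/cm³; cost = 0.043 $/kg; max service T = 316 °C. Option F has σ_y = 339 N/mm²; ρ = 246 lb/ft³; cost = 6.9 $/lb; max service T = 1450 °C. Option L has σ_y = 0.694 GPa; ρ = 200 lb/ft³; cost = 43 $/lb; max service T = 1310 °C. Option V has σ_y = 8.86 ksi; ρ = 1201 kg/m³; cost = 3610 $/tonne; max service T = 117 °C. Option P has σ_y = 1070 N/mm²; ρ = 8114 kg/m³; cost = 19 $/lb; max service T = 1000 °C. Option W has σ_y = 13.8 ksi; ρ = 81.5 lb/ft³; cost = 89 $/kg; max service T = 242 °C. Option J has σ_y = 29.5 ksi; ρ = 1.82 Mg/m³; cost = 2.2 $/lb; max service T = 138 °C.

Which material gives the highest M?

option J

Screen on constraints: cost ≤ 65 $/kg; max service T ≥ 128 °C. Survivors: option R, option F, option P, option J.
Normalizing units and computing the index:
  option R: σ_y = 44.30 MPa, ρ = 2320 kg/m³
  option F: σ_y = 339.0 MPa, ρ = 3941 kg/m³
  option P: σ_y = 1070 MPa, ρ = 8114 kg/m³
  option J: σ_y = 203.4 MPa, ρ = 1820 kg/m³
  option J: M = 19.0×10⁻³
  option P: M = 12.9×10⁻³
  option F: M = 12.3×10⁻³
  option R: M = 5.40×10⁻³
Highest index: option J.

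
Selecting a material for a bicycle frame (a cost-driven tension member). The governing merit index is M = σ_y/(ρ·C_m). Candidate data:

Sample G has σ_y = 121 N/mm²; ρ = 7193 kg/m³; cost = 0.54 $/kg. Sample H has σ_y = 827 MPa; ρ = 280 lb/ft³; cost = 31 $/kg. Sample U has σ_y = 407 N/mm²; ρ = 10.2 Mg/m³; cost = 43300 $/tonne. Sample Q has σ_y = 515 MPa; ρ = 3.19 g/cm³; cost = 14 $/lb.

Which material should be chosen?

sample G

Normalizing units and computing the index:
  sample G: σ_y = 121.0 MPa, ρ = 7193 kg/m³, cost = 0.5400 $/kg
  sample H: σ_y = 827.0 MPa, ρ = 4485 kg/m³, cost = 31.00 $/kg
  sample U: σ_y = 407.0 MPa, ρ = 10200 kg/m³, cost = 43.30 $/kg
  sample Q: σ_y = 515.0 MPa, ρ = 3190 kg/m³, cost = 30.86 $/kg
  sample G: M = 31.2 kN·m per $
  sample H: M = 5.95 kN·m per $
  sample Q: M = 5.23 kN·m per $
  sample U: M = 0.922 kN·m per $
Highest index: sample G.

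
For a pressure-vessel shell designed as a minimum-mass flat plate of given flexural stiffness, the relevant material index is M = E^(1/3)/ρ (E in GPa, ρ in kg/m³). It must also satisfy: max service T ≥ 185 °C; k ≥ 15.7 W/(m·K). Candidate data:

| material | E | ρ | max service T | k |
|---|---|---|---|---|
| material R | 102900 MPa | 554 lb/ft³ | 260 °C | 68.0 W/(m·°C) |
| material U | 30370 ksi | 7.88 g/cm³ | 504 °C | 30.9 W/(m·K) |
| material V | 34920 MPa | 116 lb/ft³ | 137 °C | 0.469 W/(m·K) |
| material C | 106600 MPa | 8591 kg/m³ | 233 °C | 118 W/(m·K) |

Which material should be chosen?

Screen on constraints: max service T ≥ 185 °C; k ≥ 15.7 W/(m·K). Survivors: material R, material U, material C.
Convert each candidate to consistent units, then evaluate M:
  material R: E = 102.9 GPa, ρ = 8874 kg/m³
  material U: E = 209.4 GPa, ρ = 7880 kg/m³
  material C: E = 106.6 GPa, ρ = 8591 kg/m³
  material U: M = 0.754×10⁻³
  material C: M = 0.552×10⁻³
  material R: M = 0.528×10⁻³
Material U ranks first.

material U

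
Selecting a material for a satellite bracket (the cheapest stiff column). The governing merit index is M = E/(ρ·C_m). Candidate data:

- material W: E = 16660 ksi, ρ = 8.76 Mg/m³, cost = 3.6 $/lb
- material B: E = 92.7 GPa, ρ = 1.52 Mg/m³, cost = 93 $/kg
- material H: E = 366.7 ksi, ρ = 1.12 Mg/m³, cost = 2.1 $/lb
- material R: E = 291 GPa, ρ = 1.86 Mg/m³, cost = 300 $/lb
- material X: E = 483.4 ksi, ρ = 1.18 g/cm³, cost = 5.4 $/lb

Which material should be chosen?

Putting every candidate on a common basis:
  material W: E = 114.9 GPa, ρ = 8760 kg/m³, cost = 7.937 $/kg
  material B: E = 92.70 GPa, ρ = 1520 kg/m³, cost = 93.00 $/kg
  material H: E = 2.528 GPa, ρ = 1120 kg/m³, cost = 4.630 $/kg
  material R: E = 291.0 GPa, ρ = 1860 kg/m³, cost = 661.4 $/kg
  material X: E = 3.333 GPa, ρ = 1180 kg/m³, cost = 11.90 $/kg
  material W: M = 1.65 MN·m per $
  material B: M = 0.656 MN·m per $
  material H: M = 0.488 MN·m per $
  material X: M = 0.237 MN·m per $
  material R: M = 0.237 MN·m per $
Highest index: material W.

material W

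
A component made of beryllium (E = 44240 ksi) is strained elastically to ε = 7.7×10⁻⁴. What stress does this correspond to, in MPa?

E = 44240 ksi = 305.0 GPa.
σ = E·ε = 305000 MPa × 7.7×10⁻⁴ = 235 MPa.

235 MPa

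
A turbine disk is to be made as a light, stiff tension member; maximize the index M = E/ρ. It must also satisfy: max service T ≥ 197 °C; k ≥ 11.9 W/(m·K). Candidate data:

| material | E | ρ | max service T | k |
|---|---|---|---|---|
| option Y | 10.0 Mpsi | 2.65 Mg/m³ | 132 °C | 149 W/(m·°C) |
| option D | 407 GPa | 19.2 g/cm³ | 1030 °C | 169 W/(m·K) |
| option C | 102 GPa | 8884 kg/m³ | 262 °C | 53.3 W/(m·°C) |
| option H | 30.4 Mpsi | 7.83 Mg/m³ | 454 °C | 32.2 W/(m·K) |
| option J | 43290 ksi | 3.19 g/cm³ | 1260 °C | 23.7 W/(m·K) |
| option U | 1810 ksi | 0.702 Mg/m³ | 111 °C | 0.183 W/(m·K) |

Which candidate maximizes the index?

Screen on constraints: max service T ≥ 197 °C; k ≥ 11.9 W/(m·K). Survivors: option D, option C, option H, option J.
Normalizing units and computing the index:
  option D: E = 407.0 GPa, ρ = 19200 kg/m³
  option C: E = 102.0 GPa, ρ = 8884 kg/m³
  option H: E = 209.6 GPa, ρ = 7830 kg/m³
  option J: E = 298.5 GPa, ρ = 3190 kg/m³
  option J: M = 93.6 MN·m/kg
  option H: M = 26.8 MN·m/kg
  option D: M = 21.2 MN·m/kg
  option C: M = 11.5 MN·m/kg
Highest index: option J.

option J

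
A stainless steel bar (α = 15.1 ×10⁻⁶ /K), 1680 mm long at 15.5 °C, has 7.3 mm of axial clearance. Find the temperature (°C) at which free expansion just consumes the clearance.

303 °C

α·L₀·ΔT = 7.3 mm ⇒ ΔT = 7.3 / (15.1×10⁻⁶ × 1680.0) = 287.8 K.
T = 15.5 + 287.8 = 303.3 °C.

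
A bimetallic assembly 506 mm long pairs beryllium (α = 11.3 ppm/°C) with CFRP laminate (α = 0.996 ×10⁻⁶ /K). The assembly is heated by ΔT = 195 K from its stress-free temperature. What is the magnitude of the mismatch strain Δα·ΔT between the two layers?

Δα = |11.3 − 0.996|×10⁻⁶/K = 10.3×10⁻⁶/K.
Mismatch strain = Δα·ΔT = 10.3×10⁻⁶ × 195.0 = 2.01×10⁻³.

2.01×10⁻³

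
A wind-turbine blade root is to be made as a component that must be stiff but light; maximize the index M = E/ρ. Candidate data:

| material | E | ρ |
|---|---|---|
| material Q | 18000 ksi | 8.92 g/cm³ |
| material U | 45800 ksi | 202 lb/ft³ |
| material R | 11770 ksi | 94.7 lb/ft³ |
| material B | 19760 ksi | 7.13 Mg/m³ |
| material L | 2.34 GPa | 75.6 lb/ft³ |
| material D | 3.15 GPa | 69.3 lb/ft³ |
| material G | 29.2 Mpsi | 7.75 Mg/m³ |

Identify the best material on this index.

Putting every candidate on a common basis:
  material Q: E = 124.1 GPa, ρ = 8920 kg/m³
  material U: E = 315.8 GPa, ρ = 3236 kg/m³
  material R: E = 81.15 GPa, ρ = 1517 kg/m³
  material B: E = 136.2 GPa, ρ = 7130 kg/m³
  material L: E = 2.340 GPa, ρ = 1211 kg/m³
  material D: E = 3.150 GPa, ρ = 1110 kg/m³
  material G: E = 201.3 GPa, ρ = 7750 kg/m³
  material U: M = 97.6 MN·m/kg
  material R: M = 53.5 MN·m/kg
  material G: M = 26.0 MN·m/kg
  material B: M = 19.1 MN·m/kg
  material Q: M = 13.9 MN·m/kg
  material D: M = 2.84 MN·m/kg
  material L: M = 1.93 MN·m/kg
The maximum is for material U.

material U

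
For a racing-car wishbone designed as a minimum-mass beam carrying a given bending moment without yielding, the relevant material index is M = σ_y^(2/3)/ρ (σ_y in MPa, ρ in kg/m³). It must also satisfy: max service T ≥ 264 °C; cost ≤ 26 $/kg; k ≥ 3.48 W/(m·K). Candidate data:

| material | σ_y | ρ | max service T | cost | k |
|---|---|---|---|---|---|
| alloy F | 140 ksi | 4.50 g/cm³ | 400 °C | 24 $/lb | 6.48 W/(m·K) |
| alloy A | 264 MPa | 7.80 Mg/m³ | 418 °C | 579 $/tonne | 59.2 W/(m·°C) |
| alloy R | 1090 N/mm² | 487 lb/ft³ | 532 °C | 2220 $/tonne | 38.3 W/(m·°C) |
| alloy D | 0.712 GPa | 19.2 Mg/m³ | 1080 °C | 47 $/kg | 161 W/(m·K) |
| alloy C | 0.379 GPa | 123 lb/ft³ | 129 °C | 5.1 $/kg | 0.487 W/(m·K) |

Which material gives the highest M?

Screen on constraints: max service T ≥ 264 °C; cost ≤ 26 $/kg; k ≥ 3.48 W/(m·K). Survivors: alloy A, alloy R.
After converting to SI:
  alloy A: σ_y = 264.0 MPa, ρ = 7800 kg/m³
  alloy R: σ_y = 1090 MPa, ρ = 7801 kg/m³
  alloy R: M = 13.6×10⁻³
  alloy A: M = 5.28×10⁻³
Alloy R ranks first.

alloy R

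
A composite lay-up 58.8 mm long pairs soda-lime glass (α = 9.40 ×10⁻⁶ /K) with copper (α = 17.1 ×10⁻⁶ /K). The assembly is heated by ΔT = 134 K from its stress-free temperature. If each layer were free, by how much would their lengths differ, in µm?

60.7 µm

Δα = |9.40 − 17.1|×10⁻⁶/K = 7.70×10⁻⁶/K.
ΔL_mismatch = Δα·L·ΔT = 7.70×10⁻⁶ × 58.8 mm × 134.0 K = 60.7 µm.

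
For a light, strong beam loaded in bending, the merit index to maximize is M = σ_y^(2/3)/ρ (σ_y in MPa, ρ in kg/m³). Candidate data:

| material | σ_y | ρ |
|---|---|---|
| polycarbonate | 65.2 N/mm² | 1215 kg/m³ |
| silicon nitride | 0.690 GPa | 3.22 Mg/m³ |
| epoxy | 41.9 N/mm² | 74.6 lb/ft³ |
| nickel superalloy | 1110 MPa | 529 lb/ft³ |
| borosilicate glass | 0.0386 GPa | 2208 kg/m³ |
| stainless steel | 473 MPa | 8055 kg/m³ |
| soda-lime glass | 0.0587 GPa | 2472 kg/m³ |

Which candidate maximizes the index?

After converting to SI:
  polycarbonate: σ_y = 65.20 MPa, ρ = 1215 kg/m³
  silicon nitride: σ_y = 690.0 MPa, ρ = 3220 kg/m³
  epoxy: σ_y = 41.90 MPa, ρ = 1195 kg/m³
  nickel superalloy: σ_y = 1110 MPa, ρ = 8474 kg/m³
  borosilicate glass: σ_y = 38.60 MPa, ρ = 2208 kg/m³
  stainless steel: σ_y = 473.0 MPa, ρ = 8055 kg/m³
  soda-lime glass: σ_y = 58.70 MPa, ρ = 2472 kg/m³
  silicon nitride: M = 24.2×10⁻³
  polycarbonate: M = 13.3×10⁻³
  nickel superalloy: M = 12.7×10⁻³
  epoxy: M = 10.1×10⁻³
  stainless steel: M = 7.54×10⁻³
  soda-lime glass: M = 6.11×10⁻³
  borosilicate glass: M = 5.17×10⁻³
Silicon nitride ranks first.

silicon nitride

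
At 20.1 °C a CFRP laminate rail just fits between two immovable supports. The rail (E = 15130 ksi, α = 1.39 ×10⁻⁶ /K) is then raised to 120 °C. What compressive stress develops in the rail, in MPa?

E = 15130 ksi = 104.3 GPa.
ΔT = 99.90 K. Constrained thermal stress σ = E·α·ΔT = 104.3×10³ MPa × 1.39×10⁻⁶ × 99.90 = 14.5 MPa (compressive).

14.5 MPa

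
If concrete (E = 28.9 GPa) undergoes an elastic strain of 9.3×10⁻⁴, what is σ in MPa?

26.9 MPa

σ = E·ε = 28900 MPa × 9.3×10⁻⁴ = 26.9 MPa.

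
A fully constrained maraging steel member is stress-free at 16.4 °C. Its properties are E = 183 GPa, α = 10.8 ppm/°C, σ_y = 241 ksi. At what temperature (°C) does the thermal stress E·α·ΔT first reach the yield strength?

857 °C

σ_y = 241 ksi = 1662 MPa.
E·α·ΔT = 1662 MPa ⇒ ΔT = 1662 / (183.0×10³ × 10.8×10⁻⁶) = 840.7 K.
T = 16.4 + 840.7 = 857.1 °C.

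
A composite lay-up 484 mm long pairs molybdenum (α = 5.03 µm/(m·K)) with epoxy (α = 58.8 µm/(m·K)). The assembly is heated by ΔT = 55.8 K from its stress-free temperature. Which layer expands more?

α(molybdenum) = 5.03×10⁻⁶/K vs α(epoxy) = 58.8×10⁻⁶/K.
Higher α expands more for the same ΔT: epoxy.

epoxy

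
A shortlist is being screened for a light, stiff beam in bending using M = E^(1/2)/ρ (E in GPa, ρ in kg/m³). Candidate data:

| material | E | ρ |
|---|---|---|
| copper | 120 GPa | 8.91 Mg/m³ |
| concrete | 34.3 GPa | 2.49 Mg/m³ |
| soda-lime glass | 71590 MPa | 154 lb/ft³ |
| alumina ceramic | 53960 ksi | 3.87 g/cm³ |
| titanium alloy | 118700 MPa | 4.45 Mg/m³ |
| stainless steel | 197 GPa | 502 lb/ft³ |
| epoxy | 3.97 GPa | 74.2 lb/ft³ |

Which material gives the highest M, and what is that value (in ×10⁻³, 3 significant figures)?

Normalizing units and computing the index:
  copper: E = 120.0 GPa, ρ = 8910 kg/m³
  concrete: E = 34.30 GPa, ρ = 2490 kg/m³
  soda-lime glass: E = 71.59 GPa, ρ = 2467 kg/m³
  alumina ceramic: E = 372.0 GPa, ρ = 3870 kg/m³
  titanium alloy: E = 118.7 GPa, ρ = 4450 kg/m³
  stainless steel: E = 197.0 GPa, ρ = 8041 kg/m³
  epoxy: E = 3.970 GPa, ρ = 1189 kg/m³
  alumina ceramic: M = 4.98×10⁻³
  soda-lime glass: M = 3.43×10⁻³
  titanium alloy: M = 2.45×10⁻³
  concrete: M = 2.35×10⁻³
  stainless steel: M = 1.75×10⁻³
  epoxy: M = 1.68×10⁻³
  copper: M = 1.23×10⁻³
The maximum is for alumina ceramic.

alumina ceramic, M = 4.98×10⁻³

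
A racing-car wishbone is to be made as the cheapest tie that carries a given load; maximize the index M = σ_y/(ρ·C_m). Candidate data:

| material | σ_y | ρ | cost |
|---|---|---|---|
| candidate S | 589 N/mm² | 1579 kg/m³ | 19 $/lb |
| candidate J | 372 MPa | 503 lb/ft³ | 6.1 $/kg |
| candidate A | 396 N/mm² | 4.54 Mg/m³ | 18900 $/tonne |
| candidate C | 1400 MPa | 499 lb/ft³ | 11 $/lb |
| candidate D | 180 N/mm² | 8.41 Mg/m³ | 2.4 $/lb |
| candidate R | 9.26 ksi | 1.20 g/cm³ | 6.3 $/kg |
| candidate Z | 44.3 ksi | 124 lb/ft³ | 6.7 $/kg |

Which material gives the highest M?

In SI units:
  candidate S: σ_y = 589.0 MPa, ρ = 1579 kg/m³, cost = 41.89 $/kg
  candidate J: σ_y = 372.0 MPa, ρ = 8057 kg/m³, cost = 6.100 $/kg
  candidate A: σ_y = 396.0 MPa, ρ = 4540 kg/m³, cost = 18.90 $/kg
  candidate C: σ_y = 1400 MPa, ρ = 7993 kg/m³, cost = 24.25 $/kg
  candidate D: σ_y = 180.0 MPa, ρ = 8410 kg/m³, cost = 5.291 $/kg
  candidate R: σ_y = 63.85 MPa, ρ = 1200 kg/m³, cost = 6.300 $/kg
  candidate Z: σ_y = 305.4 MPa, ρ = 1986 kg/m³, cost = 6.700 $/kg
  candidate Z: M = 23.0 kN·m per $
  candidate S: M = 8.91 kN·m per $
  candidate R: M = 8.45 kN·m per $
  candidate J: M = 7.57 kN·m per $
  candidate C: M = 7.22 kN·m per $
  candidate A: M = 4.62 kN·m per $
  candidate D: M = 4.05 kN·m per $
Candidate Z ranks first.

candidate Z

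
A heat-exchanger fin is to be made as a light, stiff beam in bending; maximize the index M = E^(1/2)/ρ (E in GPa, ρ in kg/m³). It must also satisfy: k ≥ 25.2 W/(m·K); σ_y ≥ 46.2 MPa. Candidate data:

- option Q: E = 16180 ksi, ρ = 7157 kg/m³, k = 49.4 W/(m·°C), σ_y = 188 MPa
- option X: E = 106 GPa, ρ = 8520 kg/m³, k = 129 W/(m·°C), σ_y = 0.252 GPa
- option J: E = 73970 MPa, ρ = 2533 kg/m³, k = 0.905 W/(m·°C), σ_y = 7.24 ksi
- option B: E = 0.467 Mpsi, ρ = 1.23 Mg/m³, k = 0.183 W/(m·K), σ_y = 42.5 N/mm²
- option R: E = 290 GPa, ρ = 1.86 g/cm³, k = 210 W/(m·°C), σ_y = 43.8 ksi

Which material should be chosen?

option R

Screen on constraints: k ≥ 25.2 W/(m·K); σ_y ≥ 46.2 MPa. Survivors: option Q, option X, option R.
Normalizing units and computing the index:
  option Q: E = 111.6 GPa, ρ = 7157 kg/m³
  option X: E = 106.0 GPa, ρ = 8520 kg/m³
  option R: E = 290.0 GPa, ρ = 1860 kg/m³
  option R: M = 9.16×10⁻³
  option Q: M = 1.48×10⁻³
  option X: M = 1.21×10⁻³
The maximum is for option R.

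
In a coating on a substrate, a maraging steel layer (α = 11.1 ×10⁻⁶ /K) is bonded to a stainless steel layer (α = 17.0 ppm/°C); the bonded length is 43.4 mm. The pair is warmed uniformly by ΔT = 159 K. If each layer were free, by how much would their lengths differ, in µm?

Δα = |11.1 − 17.0|×10⁻⁶/K = 5.90×10⁻⁶/K.
ΔL_mismatch = Δα·L·ΔT = 5.90×10⁻⁶ × 43.4 mm × 159.0 K = 40.7 µm.

40.7 µm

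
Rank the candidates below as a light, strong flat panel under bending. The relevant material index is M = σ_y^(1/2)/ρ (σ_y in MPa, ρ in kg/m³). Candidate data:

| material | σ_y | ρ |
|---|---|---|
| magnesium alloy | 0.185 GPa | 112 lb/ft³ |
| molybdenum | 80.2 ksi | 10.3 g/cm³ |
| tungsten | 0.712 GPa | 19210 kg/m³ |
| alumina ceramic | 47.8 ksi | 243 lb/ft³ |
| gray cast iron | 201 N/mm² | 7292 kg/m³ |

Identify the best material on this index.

Convert each candidate to consistent units, then evaluate M:
  magnesium alloy: σ_y = 185.0 MPa, ρ = 1794 kg/m³
  molybdenum: σ_y = 553.0 MPa, ρ = 10300 kg/m³
  tungsten: σ_y = 712.0 MPa, ρ = 19210 kg/m³
  alumina ceramic: σ_y = 329.6 MPa, ρ = 3892 kg/m³
  gray cast iron: σ_y = 201.0 MPa, ρ = 7292 kg/m³
  magnesium alloy: M = 7.58×10⁻³
  alumina ceramic: M = 4.66×10⁻³
  molybdenum: M = 2.28×10⁻³
  gray cast iron: M = 1.94×10⁻³
  tungsten: M = 1.39×10⁻³
Magnesium alloy ranks first.

magnesium alloy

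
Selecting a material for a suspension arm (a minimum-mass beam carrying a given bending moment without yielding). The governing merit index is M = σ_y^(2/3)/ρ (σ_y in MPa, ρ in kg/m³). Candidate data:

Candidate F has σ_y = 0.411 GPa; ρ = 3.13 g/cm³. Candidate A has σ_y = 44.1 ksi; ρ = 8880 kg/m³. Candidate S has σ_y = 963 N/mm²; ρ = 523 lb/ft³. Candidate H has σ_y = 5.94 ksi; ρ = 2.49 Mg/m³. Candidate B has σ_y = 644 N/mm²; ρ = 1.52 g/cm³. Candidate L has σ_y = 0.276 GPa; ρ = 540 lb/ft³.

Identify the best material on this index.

candidate B

Putting every candidate on a common basis:
  candidate F: σ_y = 411.0 MPa, ρ = 3130 kg/m³
  candidate A: σ_y = 304.1 MPa, ρ = 8880 kg/m³
  candidate S: σ_y = 963.0 MPa, ρ = 8378 kg/m³
  candidate H: σ_y = 40.95 MPa, ρ = 2490 kg/m³
  candidate B: σ_y = 644.0 MPa, ρ = 1520 kg/m³
  candidate L: σ_y = 276.0 MPa, ρ = 8650 kg/m³
  candidate B: M = 49.1×10⁻³
  candidate F: M = 17.7×10⁻³
  candidate S: M = 11.6×10⁻³
  candidate A: M = 5.09×10⁻³
  candidate L: M = 4.90×10⁻³
  candidate H: M = 4.77×10⁻³
The maximum is for candidate B.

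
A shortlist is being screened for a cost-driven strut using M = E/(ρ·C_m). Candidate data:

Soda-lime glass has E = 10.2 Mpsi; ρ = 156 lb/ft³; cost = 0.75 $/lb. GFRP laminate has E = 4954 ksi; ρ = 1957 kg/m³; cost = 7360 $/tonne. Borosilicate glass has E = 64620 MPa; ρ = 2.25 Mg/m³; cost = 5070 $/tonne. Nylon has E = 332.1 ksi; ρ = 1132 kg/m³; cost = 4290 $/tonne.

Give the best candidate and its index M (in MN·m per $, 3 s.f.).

Normalizing units and computing the index:
  soda-lime glass: E = 70.33 GPa, ρ = 2499 kg/m³, cost = 1.653 $/kg
  GFRP laminate: E = 34.16 GPa, ρ = 1957 kg/m³, cost = 7.360 $/kg
  borosilicate glass: E = 64.62 GPa, ρ = 2250 kg/m³, cost = 5.070 $/kg
  nylon: E = 2.290 GPa, ρ = 1132 kg/m³, cost = 4.290 $/kg
  soda-lime glass: M = 17.0 MN·m per $
  borosilicate glass: M = 5.66 MN·m per $
  GFRP laminate: M = 2.37 MN·m per $
  nylon: M = 0.472 MN·m per $
Soda-lime glass has the largest M.

soda-lime glass, M = 17.0 MN·m per $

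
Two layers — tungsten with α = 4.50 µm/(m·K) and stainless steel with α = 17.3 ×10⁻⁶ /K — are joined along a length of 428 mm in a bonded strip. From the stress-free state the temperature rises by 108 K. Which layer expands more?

α(tungsten) = 4.50×10⁻⁶/K vs α(stainless steel) = 17.3×10⁻⁶/K.
Higher α expands more for the same ΔT: stainless steel.

stainless steel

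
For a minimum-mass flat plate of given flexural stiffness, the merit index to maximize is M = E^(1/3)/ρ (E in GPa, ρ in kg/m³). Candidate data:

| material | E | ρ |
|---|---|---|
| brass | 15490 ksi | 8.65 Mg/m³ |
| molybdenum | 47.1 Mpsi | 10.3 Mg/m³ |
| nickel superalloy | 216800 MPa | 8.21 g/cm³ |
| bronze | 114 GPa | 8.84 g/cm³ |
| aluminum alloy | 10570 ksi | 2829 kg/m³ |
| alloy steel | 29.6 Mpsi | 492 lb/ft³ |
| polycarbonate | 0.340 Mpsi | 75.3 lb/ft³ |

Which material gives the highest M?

aluminum alloy

In SI units:
  brass: E = 106.8 GPa, ρ = 8650 kg/m³
  molybdenum: E = 324.7 GPa, ρ = 10300 kg/m³
  nickel superalloy: E = 216.8 GPa, ρ = 8210 kg/m³
  bronze: E = 114.0 GPa, ρ = 8840 kg/m³
  aluminum alloy: E = 72.88 GPa, ρ = 2829 kg/m³
  alloy steel: E = 204.1 GPa, ρ = 7881 kg/m³
  polycarbonate: E = 2.344 GPa, ρ = 1206 kg/m³
  aluminum alloy: M = 1.48×10⁻³
  polycarbonate: M = 1.10×10⁻³
  alloy steel: M = 0.747×10⁻³
  nickel superalloy: M = 0.732×10⁻³
  molybdenum: M = 0.667×10⁻³
  bronze: M = 0.549×10⁻³
  brass: M = 0.548×10⁻³
Aluminum alloy ranks first.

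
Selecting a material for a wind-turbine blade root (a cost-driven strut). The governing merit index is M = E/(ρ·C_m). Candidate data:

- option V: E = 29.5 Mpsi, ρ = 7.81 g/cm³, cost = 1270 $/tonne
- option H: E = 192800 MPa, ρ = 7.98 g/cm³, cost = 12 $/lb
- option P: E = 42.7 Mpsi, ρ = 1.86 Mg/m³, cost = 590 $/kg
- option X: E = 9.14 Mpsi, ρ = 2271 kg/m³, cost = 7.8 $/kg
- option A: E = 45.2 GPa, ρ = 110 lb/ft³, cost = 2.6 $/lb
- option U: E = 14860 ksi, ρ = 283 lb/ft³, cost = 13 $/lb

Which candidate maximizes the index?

option V

Putting every candidate on a common basis:
  option V: E = 203.4 GPa, ρ = 7810 kg/m³, cost = 1.270 $/kg
  option H: E = 192.8 GPa, ρ = 7980 kg/m³, cost = 26.46 $/kg
  option P: E = 294.4 GPa, ρ = 1860 kg/m³, cost = 590.0 $/kg
  option X: E = 63.02 GPa, ρ = 2271 kg/m³, cost = 7.800 $/kg
  option A: E = 45.20 GPa, ρ = 1762 kg/m³, cost = 5.732 $/kg
  option U: E = 102.5 GPa, ρ = 4533 kg/m³, cost = 28.66 $/kg
  option V: M = 20.5 MN·m per $
  option A: M = 4.48 MN·m per $
  option X: M = 3.56 MN·m per $
  option H: M = 0.913 MN·m per $
  option U: M = 0.789 MN·m per $
  option P: M = 0.268 MN·m per $
Option V has the largest M.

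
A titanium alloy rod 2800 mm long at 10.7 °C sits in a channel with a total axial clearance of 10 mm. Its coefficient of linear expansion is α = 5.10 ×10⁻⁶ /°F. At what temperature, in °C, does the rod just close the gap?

400 °C

α = 5.10×10⁻⁶/°F × 9/5 = 9.18×10⁻⁶/K.
α·L₀·ΔT = 10.0 mm ⇒ ΔT = 10.0 / (9.18×10⁻⁶ × 2800.0) = 389.0 K.
T = 10.7 + 389.0 = 399.7 °C.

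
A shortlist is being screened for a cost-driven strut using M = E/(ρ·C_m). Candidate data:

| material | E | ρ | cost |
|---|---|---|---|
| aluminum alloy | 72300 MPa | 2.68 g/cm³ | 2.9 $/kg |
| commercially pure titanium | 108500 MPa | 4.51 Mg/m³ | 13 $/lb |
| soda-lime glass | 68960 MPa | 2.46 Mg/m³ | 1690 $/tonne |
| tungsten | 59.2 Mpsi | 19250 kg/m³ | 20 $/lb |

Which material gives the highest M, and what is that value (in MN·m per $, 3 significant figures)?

soda-lime glass, M = 16.6 MN·m per $

In SI units:
  aluminum alloy: E = 72.30 GPa, ρ = 2680 kg/m³, cost = 2.900 $/kg
  commercially pure titanium: E = 108.5 GPa, ρ = 4510 kg/m³, cost = 28.66 $/kg
  soda-lime glass: E = 68.96 GPa, ρ = 2460 kg/m³, cost = 1.690 $/kg
  tungsten: E = 408.2 GPa, ρ = 19250 kg/m³, cost = 44.09 $/kg
  soda-lime glass: M = 16.6 MN·m per $
  aluminum alloy: M = 9.30 MN·m per $
  commercially pure titanium: M = 0.839 MN·m per $
  tungsten: M = 0.481 MN·m per $
Soda-lime glass ranks first.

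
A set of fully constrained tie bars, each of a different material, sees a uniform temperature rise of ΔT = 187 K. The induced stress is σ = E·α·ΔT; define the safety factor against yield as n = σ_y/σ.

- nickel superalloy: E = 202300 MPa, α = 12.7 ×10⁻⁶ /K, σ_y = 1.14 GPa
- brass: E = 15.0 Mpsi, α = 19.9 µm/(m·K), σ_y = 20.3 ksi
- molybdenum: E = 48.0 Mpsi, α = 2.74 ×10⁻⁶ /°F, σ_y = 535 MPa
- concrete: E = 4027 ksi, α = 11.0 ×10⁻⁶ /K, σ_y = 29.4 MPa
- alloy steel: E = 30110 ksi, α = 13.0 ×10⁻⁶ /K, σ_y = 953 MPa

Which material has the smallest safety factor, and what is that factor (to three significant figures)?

In consistent units (E in GPa, α in ×10⁻⁶/K, σ_y in MPa):
  nickel superalloy: E = 202.3, α = 12.7, σ_y = 1140 → σ = 480 MPa, n = 2.37
  brass: E = 103.4, α = 19.9, σ_y = 140.0 → σ = 385 MPa, n = 0.364
  molybdenum: E = 330.9, α = 4.93, σ_y = 535.0 → σ = 305 MPa, n = 1.75
  concrete: E = 27.77, α = 11.0, σ_y = 29.40 → σ = 57.1 MPa, n = 0.515
  alloy steel: E = 207.6, α = 13.0, σ_y = 953.0 → σ = 505 MPa, n = 1.89
Smallest n: brass with n = 0.364.

brass, n = 0.364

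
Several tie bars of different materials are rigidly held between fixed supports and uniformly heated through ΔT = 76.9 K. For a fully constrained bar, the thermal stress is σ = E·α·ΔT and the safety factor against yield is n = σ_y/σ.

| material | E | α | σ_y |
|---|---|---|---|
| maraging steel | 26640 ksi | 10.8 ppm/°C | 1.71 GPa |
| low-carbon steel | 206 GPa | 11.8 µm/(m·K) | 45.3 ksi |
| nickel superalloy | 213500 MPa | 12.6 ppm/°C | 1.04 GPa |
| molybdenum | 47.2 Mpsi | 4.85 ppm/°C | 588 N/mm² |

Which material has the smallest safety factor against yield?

In consistent units (E in GPa, α in ×10⁻⁶/K, σ_y in MPa):
  maraging steel: E = 183.7, α = 10.8, σ_y = 1710 → σ = 153 MPa, n = 11.2
  low-carbon steel: E = 206.0, α = 11.8, σ_y = 312.3 → σ = 187 MPa, n = 1.67
  nickel superalloy: E = 213.5, α = 12.6, σ_y = 1040 → σ = 207 MPa, n = 5.03
  molybdenum: E = 325.4, α = 4.85, σ_y = 588.0 → σ = 121 MPa, n = 4.84
Smallest n: low-carbon steel with n = 1.67.

low-carbon steel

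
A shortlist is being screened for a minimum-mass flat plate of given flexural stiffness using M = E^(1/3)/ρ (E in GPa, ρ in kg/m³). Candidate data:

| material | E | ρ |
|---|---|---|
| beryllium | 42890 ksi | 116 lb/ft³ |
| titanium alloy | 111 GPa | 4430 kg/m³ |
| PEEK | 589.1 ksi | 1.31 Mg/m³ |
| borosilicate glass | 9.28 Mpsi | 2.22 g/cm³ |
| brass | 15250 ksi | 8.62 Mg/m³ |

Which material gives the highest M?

Putting every candidate on a common basis:
  beryllium: E = 295.7 GPa, ρ = 1858 kg/m³
  titanium alloy: E = 111.0 GPa, ρ = 4430 kg/m³
  PEEK: E = 4.062 GPa, ρ = 1310 kg/m³
  borosilicate glass: E = 63.98 GPa, ρ = 2220 kg/m³
  brass: E = 105.1 GPa, ρ = 8620 kg/m³
  beryllium: M = 3.59×10⁻³
  borosilicate glass: M = 1.80×10⁻³
  PEEK: M = 1.22×10⁻³
  titanium alloy: M = 1.08×10⁻³
  brass: M = 0.548×10⁻³
Highest index: beryllium.

beryllium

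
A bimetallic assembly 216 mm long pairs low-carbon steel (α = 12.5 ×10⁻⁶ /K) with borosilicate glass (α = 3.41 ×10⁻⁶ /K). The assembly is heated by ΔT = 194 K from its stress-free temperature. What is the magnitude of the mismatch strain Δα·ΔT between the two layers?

1.76×10⁻³

Δα = |12.5 − 3.41|×10⁻⁶/K = 9.09×10⁻⁶/K.
Mismatch strain = Δα·ΔT = 9.09×10⁻⁶ × 194.0 = 1.76×10⁻³.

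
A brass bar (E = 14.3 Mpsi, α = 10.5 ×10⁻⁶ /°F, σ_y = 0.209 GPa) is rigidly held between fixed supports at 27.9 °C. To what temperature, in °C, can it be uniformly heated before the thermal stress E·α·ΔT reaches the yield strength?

140 °C

E = 14.3 Mpsi = 98.60 GPa.
α = 10.5×10⁻⁶/°F × 9/5 = 18.9×10⁻⁶/K.
σ_y = 0.209 GPa = 209.0 MPa.
E·α·ΔT = 209.0 MPa ⇒ ΔT = 209.0 / (98.60×10³ × 18.9×10⁻⁶) = 112.2 K.
T = 27.9 + 112.2 = 140.1 °C.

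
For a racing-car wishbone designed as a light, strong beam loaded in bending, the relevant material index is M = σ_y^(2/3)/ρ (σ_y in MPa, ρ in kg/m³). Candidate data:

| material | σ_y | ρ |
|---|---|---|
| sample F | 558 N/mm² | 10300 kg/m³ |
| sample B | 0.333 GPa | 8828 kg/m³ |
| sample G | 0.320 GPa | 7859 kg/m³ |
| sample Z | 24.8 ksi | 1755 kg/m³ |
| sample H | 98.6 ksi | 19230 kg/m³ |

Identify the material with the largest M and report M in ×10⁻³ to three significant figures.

After converting to SI:
  sample F: σ_y = 558.0 MPa, ρ = 10300 kg/m³
  sample B: σ_y = 333.0 MPa, ρ = 8828 kg/m³
  sample G: σ_y = 320.0 MPa, ρ = 7859 kg/m³
  sample Z: σ_y = 171.0 MPa, ρ = 1755 kg/m³
  sample H: σ_y = 679.8 MPa, ρ = 19230 kg/m³
  sample Z: M = 17.6×10⁻³
  sample F: M = 6.58×10⁻³
  sample G: M = 5.95×10⁻³
  sample B: M = 5.44×10⁻³
  sample H: M = 4.02×10⁻³
The maximum is for sample Z.

sample Z, M = 17.6×10⁻³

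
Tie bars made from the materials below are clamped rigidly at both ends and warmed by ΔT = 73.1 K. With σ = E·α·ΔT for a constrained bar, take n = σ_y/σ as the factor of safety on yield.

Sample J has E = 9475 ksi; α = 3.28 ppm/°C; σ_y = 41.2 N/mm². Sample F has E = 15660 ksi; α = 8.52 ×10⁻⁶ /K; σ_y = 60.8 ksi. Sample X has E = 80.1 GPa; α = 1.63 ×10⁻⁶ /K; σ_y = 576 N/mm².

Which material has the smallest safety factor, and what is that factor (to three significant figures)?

sample J, n = 2.63

Per material, after unit conversion:
  sample J: E = 65.33, α = 3.28, σ_y = 41.20 → σ = 15.7 MPa, n = 2.63
  sample F: E = 108.0, α = 8.52, σ_y = 419.2 → σ = 67.2 MPa, n = 6.23
  sample X: E = 80.10, α = 1.63, σ_y = 576.0 → σ = 9.54 MPa, n = 60.4
The minimum is sample J at n = 2.63.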